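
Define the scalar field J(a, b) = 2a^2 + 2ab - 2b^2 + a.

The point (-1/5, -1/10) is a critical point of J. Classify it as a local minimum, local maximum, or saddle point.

saddle point

The Hessian of J is constant: H = [[4, 2], [2, -4]].
det(H) = 4·(-4) − 2² = -20.
Since det(H) < 0, H is indefinite and the critical point is a saddle point.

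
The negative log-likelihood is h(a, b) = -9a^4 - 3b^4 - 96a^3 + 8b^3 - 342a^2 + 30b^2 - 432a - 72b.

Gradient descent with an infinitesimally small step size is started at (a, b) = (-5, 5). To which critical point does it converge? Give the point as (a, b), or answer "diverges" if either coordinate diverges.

diverges

h is separable, so gradient descent decouples: a follows -∂h/∂a, b follows -∂h/∂b.
∂h/∂a = -36(a + 1)(a + 3)(a + 4); at a=-5 this is 288, so a decreases.
∂h/∂b = -12(b - 3)(b - 1)(b + 2); at b=5 this is -672, so b increases.
The a-coordinate has no critical point in that direction and runs off to infinity.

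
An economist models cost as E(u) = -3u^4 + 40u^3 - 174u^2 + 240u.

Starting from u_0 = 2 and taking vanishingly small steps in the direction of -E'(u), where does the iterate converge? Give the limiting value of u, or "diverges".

E'(u) = -12(u - 5)(u - 4)(u - 1), so E'(2) = -72.
Gradient descent moves in the -E' direction, i.e. u is increasing.
The nearest critical point in that direction is u = 4, where E'' = 36 > 0 (a local minimum). The iterate converges there.

4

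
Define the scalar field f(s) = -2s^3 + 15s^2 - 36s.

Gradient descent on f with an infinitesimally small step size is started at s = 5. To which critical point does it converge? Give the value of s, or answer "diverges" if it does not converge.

f'(s) = -6(s - 3)(s - 2), so f'(5) = -36.
Gradient descent moves in the -f' direction, i.e. s is increasing.
There is no critical point above s=5, and f' keeps the same sign, so the iterate runs off to +∞.

diverges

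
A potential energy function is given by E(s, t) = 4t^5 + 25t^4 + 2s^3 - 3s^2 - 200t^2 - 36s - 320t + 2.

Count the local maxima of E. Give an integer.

E separates as a function of s plus a function of t, so ∇E=0 decouples.
∂E/∂s = 6(s - 3)(s + 2) = 0 at s ∈ {-2, 3}; ∂E/∂t = 20(t - 2)(t + 1)(t + 2)(t + 4) = 0 at t ∈ {-4, -2, -1, 2}.
The Hessian is diagonal: diag(E_ss, E_tt). Second derivatives: E_ss(-2)=-30, E_ss(3)=30; E_tt(-4)=-720, E_tt(-2)=160, E_tt(-1)=-180, E_tt(2)=1440.
Local maxima occur where both diagonal entries negative: (-2, -4), (-2, -1). Count: 2.

2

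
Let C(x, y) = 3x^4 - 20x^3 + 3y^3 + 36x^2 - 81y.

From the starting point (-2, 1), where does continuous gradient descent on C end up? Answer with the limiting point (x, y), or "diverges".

(0, 3)

C is separable, so gradient descent decouples: x follows -∂C/∂x, y follows -∂C/∂y.
∂C/∂x = 12x(x - 3)(x - 2); at x=-2 this is -480, so x increases.
∂C/∂y = 9(y - 3)(y + 3); at y=1 this is -72, so y increases.
x converges to its nearest critical value 0 (a local min of the x-part); y converges to 3. The iterate converges to (0, 3).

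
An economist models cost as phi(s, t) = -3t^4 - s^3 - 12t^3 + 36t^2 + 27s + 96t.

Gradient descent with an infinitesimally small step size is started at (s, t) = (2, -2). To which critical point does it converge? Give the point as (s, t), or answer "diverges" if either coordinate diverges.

phi is separable, so gradient descent decouples: s follows -∂phi/∂s, t follows -∂phi/∂t.
∂phi/∂s = -3(s - 3)(s + 3); at s=2 this is 15, so s decreases.
∂phi/∂t = -12(t - 2)(t + 1)(t + 4); at t=-2 this is -96, so t increases.
s converges to its nearest critical value -3 (a local min of the s-part); t converges to -1. The iterate converges to (-3, -1).

(-3, -1)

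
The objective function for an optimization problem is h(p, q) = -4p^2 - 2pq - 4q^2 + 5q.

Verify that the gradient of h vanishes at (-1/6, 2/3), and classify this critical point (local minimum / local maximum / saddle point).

local maximum

∇h = (-8p - 2q, -2p - 8q + 5); substituting (-1/6, 2/3) gives ∇h = (0, 0), so (-1/6, 2/3) is indeed a critical point.
The Hessian of h is constant: H = [[-8, -2], [-2, -8]].
det(H) = (-8)·(-8) − (-2)² = 60.
det(H) > 0 and tr(H) = -16 < 0, so H is negative definite and the point is a local maximum.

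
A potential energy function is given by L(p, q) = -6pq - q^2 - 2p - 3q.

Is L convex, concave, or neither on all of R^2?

neither

L is quadratic, so its Hessian is the constant matrix H = [[0, -6], [-6, -2]].
det(H) = -36, tr(H) = -2.
det(H) < 0, so H is indefinite: neither convex nor concave.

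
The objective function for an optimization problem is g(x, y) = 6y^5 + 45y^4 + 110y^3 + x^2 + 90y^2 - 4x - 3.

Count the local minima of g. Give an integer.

2

g separates as a function of x plus a function of y, so ∇g=0 decouples.
∂g/∂x = 2(x - 2) = 0 at x ∈ {2}; ∂g/∂y = 30y(y + 1)(y + 2)(y + 3) = 0 at y ∈ {-3, -2, -1, 0}.
The Hessian is diagonal: diag(g_xx, g_yy). Second derivatives: g_xx(2)=2; g_yy(-3)=-180, g_yy(-2)=60, g_yy(-1)=-60, g_yy(0)=180.
Local minima occur where both diagonal entries positive: (2, -2), (2, 0). Count: 2.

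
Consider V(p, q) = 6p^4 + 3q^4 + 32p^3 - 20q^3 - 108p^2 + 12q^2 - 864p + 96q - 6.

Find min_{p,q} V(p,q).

V(p,q) separates as A(p) + B(q) − 6, so its minimum is min A + min B − 6.
A'(p) = 24(p - 3)(p + 3)(p + 4) vanishes at p ∈ {-4, -3, 3}; B'(q) = 12(q - 4)(q - 2)(q + 1) vanishes at q ∈ {-1, 2, 4}.
Local minima of A (where A''>0): A(-4)=1216, A(3)=-2214. Local minima of B: B(-1)=-61, B(4)=64.
So the global minimum of V is A(3) + B(-1) − 6 = -2214 − 61 − 6 = -2281, attained at (3, -1).

-2281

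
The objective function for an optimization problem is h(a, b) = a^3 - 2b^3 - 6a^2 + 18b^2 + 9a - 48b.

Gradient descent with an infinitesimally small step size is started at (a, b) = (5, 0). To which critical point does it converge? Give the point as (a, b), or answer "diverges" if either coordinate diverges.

(3, 2)

h is separable, so gradient descent decouples: a follows -∂h/∂a, b follows -∂h/∂b.
∂h/∂a = 3(a - 3)(a - 1); at a=5 this is 24, so a decreases.
∂h/∂b = -6(b - 4)(b - 2); at b=0 this is -48, so b increases.
a converges to its nearest critical value 3 (a local min of the a-part); b converges to 2. The iterate converges to (3, 2).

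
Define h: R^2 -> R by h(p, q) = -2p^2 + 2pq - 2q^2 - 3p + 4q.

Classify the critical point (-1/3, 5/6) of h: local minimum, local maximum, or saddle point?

local maximum

The Hessian of h is constant: H = [[-4, 2], [2, -4]].
det(H) = (-4)·(-4) − 2² = 12.
det(H) > 0 and tr(H) = -8 < 0, so H is negative definite and the point is a local maximum.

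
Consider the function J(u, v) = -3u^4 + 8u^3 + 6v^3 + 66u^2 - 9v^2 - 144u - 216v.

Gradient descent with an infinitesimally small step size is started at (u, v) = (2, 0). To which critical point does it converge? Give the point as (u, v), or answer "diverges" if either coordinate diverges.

J is separable, so gradient descent decouples: u follows -∂J/∂u, v follows -∂J/∂v.
∂J/∂u = -12(u - 4)(u - 1)(u + 3); at u=2 this is 120, so u decreases.
∂J/∂v = 18(v - 4)(v + 3); at v=0 this is -216, so v increases.
u converges to its nearest critical value 1 (a local min of the u-part); v converges to 4. The iterate converges to (1, 4).

(1, 4)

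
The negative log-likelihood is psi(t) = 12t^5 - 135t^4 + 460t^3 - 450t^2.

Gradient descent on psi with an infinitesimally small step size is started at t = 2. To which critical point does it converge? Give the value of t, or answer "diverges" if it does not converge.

1

psi'(t) = 60t(t - 5)(t - 3)(t - 1), so psi'(2) = 360.
Gradient descent moves in the -psi' direction, i.e. t is decreasing.
The nearest critical point in that direction is t = 1, where psi'' = 480 > 0 (a local minimum). The iterate converges there.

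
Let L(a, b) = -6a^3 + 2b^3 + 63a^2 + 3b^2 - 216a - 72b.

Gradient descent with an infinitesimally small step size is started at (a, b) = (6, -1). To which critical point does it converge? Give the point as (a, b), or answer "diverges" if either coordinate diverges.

diverges

L is separable, so gradient descent decouples: a follows -∂L/∂a, b follows -∂L/∂b.
∂L/∂a = -18(a - 4)(a - 3); at a=6 this is -108, so a increases.
∂L/∂b = 6(b - 3)(b + 4); at b=-1 this is -72, so b increases.
The a-coordinate has no critical point in that direction and runs off to infinity.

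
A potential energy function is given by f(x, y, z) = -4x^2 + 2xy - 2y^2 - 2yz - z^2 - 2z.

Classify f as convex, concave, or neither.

f is quadratic, so its Hessian is the constant matrix H = [[-8, 2, 0], [2, -4, -2], [0, -2, -2]].
Leading principal minors: -8, 28, -24.
Signs alternate −, +, − ⇒ H ≺ 0 ⇒ concave.

concave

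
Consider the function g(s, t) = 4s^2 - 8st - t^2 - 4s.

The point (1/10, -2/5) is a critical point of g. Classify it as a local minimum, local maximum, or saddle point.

The Hessian of g is constant: H = [[8, -8], [-8, -2]].
det(H) = 8·(-2) − (-8)² = -80.
Since det(H) < 0, H is indefinite and the critical point is a saddle point.

saddle point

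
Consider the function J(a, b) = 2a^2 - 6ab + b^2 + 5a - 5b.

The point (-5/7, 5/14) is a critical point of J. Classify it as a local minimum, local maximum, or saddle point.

saddle point

The Hessian of J is constant: H = [[4, -6], [-6, 2]].
det(H) = 4·2 − (-6)² = -28.
Since det(H) < 0, H is indefinite and the critical point is a saddle point.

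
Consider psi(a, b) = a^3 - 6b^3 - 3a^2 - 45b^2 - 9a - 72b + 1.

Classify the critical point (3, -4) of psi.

local minimum

The mixed partial ∂²psi/∂a∂b is 0, so the Hessian at any point is diag(psi_aa, psi_bb) = diag(6(a - 1), -18(2b + 5)).
At (3, -4): H = diag(12, 54).
Both eigenvalues are positive, so H is positive definite: a local minimum.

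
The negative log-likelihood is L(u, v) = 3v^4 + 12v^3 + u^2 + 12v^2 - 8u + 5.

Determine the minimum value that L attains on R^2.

-11

L(u,v) separates as P(u) + Q(v) + 5, so its minimum is min P + min Q + 5.
P'(u) = 2u - 8 vanishes at u ∈ {4}; Q'(v) = 12v(v + 1)(v + 2) vanishes at v ∈ {-2, -1, 0}.
Local minima of P (where P''>0): P(4)=-16. Local minima of Q: Q(-2)=0, Q(0)=0.
So the global minimum of L is P(4) + Q(-2) + 5 = -16 + 0 + 5 = -11, attained at (4, -2).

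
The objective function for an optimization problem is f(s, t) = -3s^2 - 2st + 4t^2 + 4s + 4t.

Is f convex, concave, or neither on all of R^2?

f is quadratic, so its Hessian is the constant matrix H = [[-6, -2], [-2, 8]].
det(H) = -52, tr(H) = 2.
det(H) < 0, so H is indefinite: neither convex nor concave.

neither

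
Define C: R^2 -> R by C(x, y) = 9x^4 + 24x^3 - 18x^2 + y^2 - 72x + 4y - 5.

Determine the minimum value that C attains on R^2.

-66

C(x,y) separates as P(x) + Q(y) − 5, so its minimum is min P + min Q − 5.
P'(x) = 36(x - 1)(x + 1)(x + 2) vanishes at x ∈ {-2, -1, 1}; Q'(y) = 2y + 4 vanishes at y ∈ {-2}.
Local minima of P (where P''>0): P(-2)=24, P(1)=-57. Local minima of Q: Q(-2)=-4.
So the global minimum of C is P(1) + Q(-2) − 5 = -57 − 4 − 5 = -66, attained at (1, -2).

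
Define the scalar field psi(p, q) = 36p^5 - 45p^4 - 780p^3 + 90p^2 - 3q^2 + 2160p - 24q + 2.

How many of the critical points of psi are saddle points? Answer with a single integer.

2

psi separates as a function of p plus a function of q, so ∇psi=0 decouples.
∂psi/∂p = 180(p - 4)(p - 1)(p + 1)(p + 3) = 0 at p ∈ {-3, -1, 1, 4}; ∂psi/∂q = -6(q + 4) = 0 at q ∈ {-4}.
The Hessian is diagonal: diag(psi_pp, psi_qq). Second derivatives: psi_pp(-3)=-10080, psi_pp(-1)=3600, psi_pp(1)=-4320, psi_pp(4)=18900; psi_qq(-4)=-6.
Saddle points occur where the two diagonal entries have opposite signs: (-1, -4), (4, -4). Count: 2.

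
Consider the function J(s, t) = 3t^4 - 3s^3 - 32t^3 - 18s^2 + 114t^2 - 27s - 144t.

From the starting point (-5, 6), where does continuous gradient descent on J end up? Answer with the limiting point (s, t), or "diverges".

(-3, 4)

J is separable, so gradient descent decouples: s follows -∂J/∂s, t follows -∂J/∂t.
∂J/∂s = -9(s + 1)(s + 3); at s=-5 this is -72, so s increases.
∂J/∂t = 12(t - 4)(t - 3)(t - 1); at t=6 this is 360, so t decreases.
s converges to its nearest critical value -3 (a local min of the s-part); t converges to 4. The iterate converges to (-3, 4).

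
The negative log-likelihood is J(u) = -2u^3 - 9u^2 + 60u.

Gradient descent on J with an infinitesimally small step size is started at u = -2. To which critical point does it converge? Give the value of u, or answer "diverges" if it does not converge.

-5

J'(u) = -6(u - 2)(u + 5), so J'(-2) = 72.
Gradient descent moves in the -J' direction, i.e. u is decreasing.
The nearest critical point in that direction is u = -5, where J'' = 42 > 0 (a local minimum). The iterate converges there.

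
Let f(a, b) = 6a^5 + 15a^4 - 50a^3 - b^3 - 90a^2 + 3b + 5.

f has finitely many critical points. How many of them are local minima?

2

f separates as a function of a plus a function of b, so ∇f=0 decouples.
∂f/∂a = 30a(a - 2)(a + 1)(a + 3) = 0 at a ∈ {-3, -1, 0, 2}; ∂f/∂b = -3(b - 1)(b + 1) = 0 at b ∈ {-1, 1}.
The Hessian is diagonal: diag(f_aa, f_bb). Second derivatives: f_aa(-3)=-900, f_aa(-1)=180, f_aa(0)=-180, f_aa(2)=900; f_bb(-1)=6, f_bb(1)=-6.
Local minima occur where both diagonal entries positive: (-1, -1), (2, -1). Count: 2.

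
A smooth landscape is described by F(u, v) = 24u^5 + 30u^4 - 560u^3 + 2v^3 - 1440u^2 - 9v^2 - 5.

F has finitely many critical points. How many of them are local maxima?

2

F separates as a function of u plus a function of v, so ∇F=0 decouples.
∂F/∂u = 120u(u - 4)(u + 2)(u + 3) = 0 at u ∈ {-3, -2, 0, 4}; ∂F/∂v = 6v(v - 3) = 0 at v ∈ {0, 3}.
The Hessian is diagonal: diag(F_uu, F_vv). Second derivatives: F_uu(-3)=-2520, F_uu(-2)=1440, F_uu(0)=-2880, F_uu(4)=20160; F_vv(0)=-18, F_vv(3)=18.
Local maxima occur where both diagonal entries negative: (-3, 0), (0, 0). Count: 2.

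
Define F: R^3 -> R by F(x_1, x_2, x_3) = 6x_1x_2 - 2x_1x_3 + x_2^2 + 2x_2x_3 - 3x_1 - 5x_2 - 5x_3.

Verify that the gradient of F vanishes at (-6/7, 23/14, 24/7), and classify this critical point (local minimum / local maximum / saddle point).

∇F = (6x_2 - 2x_3 - 3, 6x_1 + 2x_2 + 2x_3 - 5, -2x_1 + 2x_2 - 5); substituting (-6/7, 23/14, 24/7) gives ∇F = (0, 0, 0), so (-6/7, 23/14, 24/7) is indeed a critical point.
The Hessian is constant: H = [[0, 6, -2], [6, 2, 2], [-2, 2, 0]].
Leading principal minors: Δ₁ = 0, Δ₂ = -36, Δ₃ = -56.
The minors fit neither the all-positive nor the alternating-sign pattern, so H is indefinite: a saddle point.

saddle point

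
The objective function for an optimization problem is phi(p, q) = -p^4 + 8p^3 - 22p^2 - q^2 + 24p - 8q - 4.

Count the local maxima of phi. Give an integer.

2

phi separates as a function of p plus a function of q, so ∇phi=0 decouples.
∂phi/∂p = -4(p - 3)(p - 2)(p - 1) = 0 at p ∈ {1, 2, 3}; ∂phi/∂q = -2(q + 4) = 0 at q ∈ {-4}.
The Hessian is diagonal: diag(phi_pp, phi_qq). Second derivatives: phi_pp(1)=-8, phi_pp(2)=4, phi_pp(3)=-8; phi_qq(-4)=-2.
Local maxima occur where both diagonal entries negative: (1, -4), (3, -4). Count: 2.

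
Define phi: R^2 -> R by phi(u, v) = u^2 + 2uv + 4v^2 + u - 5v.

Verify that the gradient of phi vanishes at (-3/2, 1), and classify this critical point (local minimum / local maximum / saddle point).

local minimum

∇phi = (2u + 2v + 1, 2u + 8v - 5); substituting (-3/2, 1) gives ∇phi = (0, 0), so (-3/2, 1) is indeed a critical point.
The Hessian of phi is constant: H = [[2, 2], [2, 8]].
det(H) = 2·8 − 2² = 12.
det(H) > 0 and tr(H) = 10 > 0, so H is positive definite and the point is a local minimum.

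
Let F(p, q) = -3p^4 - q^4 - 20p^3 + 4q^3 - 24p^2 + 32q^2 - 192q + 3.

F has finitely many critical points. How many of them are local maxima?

4

F separates as a function of p plus a function of q, so ∇F=0 decouples.
∂F/∂p = -12p(p + 1)(p + 4) = 0 at p ∈ {-4, -1, 0}; ∂F/∂q = -4(q - 4)(q - 3)(q + 4) = 0 at q ∈ {-4, 3, 4}.
The Hessian is diagonal: diag(F_pp, F_qq). Second derivatives: F_pp(-4)=-144, F_pp(-1)=36, F_pp(0)=-48; F_qq(-4)=-224, F_qq(3)=28, F_qq(4)=-32.
Local maxima occur where both diagonal entries negative: (-4, -4), (-4, 4), (0, -4), (0, 4). Count: 4.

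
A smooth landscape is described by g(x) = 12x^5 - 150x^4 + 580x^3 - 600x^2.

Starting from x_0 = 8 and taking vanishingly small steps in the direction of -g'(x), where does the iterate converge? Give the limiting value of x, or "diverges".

5

g'(x) = 60x(x - 5)(x - 4)(x - 1), so g'(8) = 40320.
Gradient descent moves in the -g' direction, i.e. x is decreasing.
The nearest critical point in that direction is x = 5, where g'' = 1200 > 0 (a local minimum). The iterate converges there.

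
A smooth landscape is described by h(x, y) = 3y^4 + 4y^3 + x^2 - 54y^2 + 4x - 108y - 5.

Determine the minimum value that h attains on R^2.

h(x,y) separates as P(x) + Q(y) − 5, so its minimum is min P + min Q − 5.
P'(x) = 2x + 4 vanishes at x ∈ {-2}; Q'(y) = 12(y - 3)(y + 1)(y + 3) vanishes at y ∈ {-3, -1, 3}.
Local minima of P (where P''>0): P(-2)=-4. Local minima of Q: Q(-3)=-27, Q(3)=-459.
So the global minimum of h is P(-2) + Q(3) − 5 = -4 − 459 − 5 = -468, attained at (-2, 3).

-468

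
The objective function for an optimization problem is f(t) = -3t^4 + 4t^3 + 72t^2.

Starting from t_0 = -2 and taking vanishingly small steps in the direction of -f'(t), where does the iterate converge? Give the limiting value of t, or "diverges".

f'(t) = -12t(t - 4)(t + 3), so f'(-2) = -144.
Gradient descent moves in the -f' direction, i.e. t is increasing.
The nearest critical point in that direction is t = 0, where f'' = 144 > 0 (a local minimum). The iterate converges there.

0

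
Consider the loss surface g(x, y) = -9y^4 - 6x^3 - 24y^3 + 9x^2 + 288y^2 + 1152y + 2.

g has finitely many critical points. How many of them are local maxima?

g separates as a function of x plus a function of y, so ∇g=0 decouples.
∂g/∂x = -18x(x - 1) = 0 at x ∈ {0, 1}; ∂g/∂y = -36(y - 4)(y + 2)(y + 4) = 0 at y ∈ {-4, -2, 4}.
The Hessian is diagonal: diag(g_xx, g_yy). Second derivatives: g_xx(0)=18, g_xx(1)=-18; g_yy(-4)=-576, g_yy(-2)=432, g_yy(4)=-1728.
Local maxima occur where both diagonal entries negative: (1, -4), (1, 4). Count: 2.

2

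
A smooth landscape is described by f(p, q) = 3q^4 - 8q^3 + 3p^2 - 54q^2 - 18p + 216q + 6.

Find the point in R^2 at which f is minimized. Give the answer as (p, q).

(3, -3)

f(p,q) separates as A(p) + B(q) + 6, so its minimum is min A + min B + 6.
A'(p) = 6p - 18 vanishes at p ∈ {3}; B'(q) = 12(q - 3)(q - 2)(q + 3) vanishes at q ∈ {-3, 2, 3}.
Local minima of A (where A''>0): A(3)=-27. Local minima of B: B(-3)=-675, B(3)=189.
So the global minimum of f is A(3) + B(-3) + 6 = -27 − 675 + 6 = -696, attained at (3, -3).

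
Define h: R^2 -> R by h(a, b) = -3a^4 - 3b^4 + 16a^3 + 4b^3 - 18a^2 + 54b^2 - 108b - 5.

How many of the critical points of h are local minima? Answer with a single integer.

h separates as a function of a plus a function of b, so ∇h=0 decouples.
∂h/∂a = -12a(a - 3)(a - 1) = 0 at a ∈ {0, 1, 3}; ∂h/∂b = -12(b - 3)(b - 1)(b + 3) = 0 at b ∈ {-3, 1, 3}.
The Hessian is diagonal: diag(h_aa, h_bb). Second derivatives: h_aa(0)=-36, h_aa(1)=24, h_aa(3)=-72; h_bb(-3)=-288, h_bb(1)=96, h_bb(3)=-144.
Local minima occur where both diagonal entries positive: (1, 1). Count: 1.

1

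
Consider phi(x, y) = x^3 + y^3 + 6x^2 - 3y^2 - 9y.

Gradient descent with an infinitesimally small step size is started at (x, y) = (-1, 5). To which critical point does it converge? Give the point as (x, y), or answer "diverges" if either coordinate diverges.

(0, 3)

phi is separable, so gradient descent decouples: x follows -∂phi/∂x, y follows -∂phi/∂y.
∂phi/∂x = 3x(x + 4); at x=-1 this is -9, so x increases.
∂phi/∂y = 3(y - 3)(y + 1); at y=5 this is 36, so y decreases.
x converges to its nearest critical value 0 (a local min of the x-part); y converges to 3. The iterate converges to (0, 3).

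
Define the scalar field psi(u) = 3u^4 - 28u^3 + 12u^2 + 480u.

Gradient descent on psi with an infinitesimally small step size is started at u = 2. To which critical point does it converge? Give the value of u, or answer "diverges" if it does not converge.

-2

psi'(u) = 12(u - 5)(u - 4)(u + 2), so psi'(2) = 288.
Gradient descent moves in the -psi' direction, i.e. u is decreasing.
The nearest critical point in that direction is u = -2, where psi'' = 504 > 0 (a local minimum). The iterate converges there.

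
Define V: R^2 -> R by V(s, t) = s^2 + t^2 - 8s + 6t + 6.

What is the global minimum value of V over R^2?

-19

V(s,t) separates as P(s) + Q(t) + 6, so its minimum is min P + min Q + 6.
P'(s) = 2s - 8 vanishes at s ∈ {4}; Q'(t) = 2(t + 3) vanishes at t ∈ {-3}.
Local minima of P (where P''>0): P(4)=-16. Local minima of Q: Q(-3)=-9.
So the global minimum of V is P(4) + Q(-3) + 6 = -16 − 9 + 6 = -19, attained at (4, -3).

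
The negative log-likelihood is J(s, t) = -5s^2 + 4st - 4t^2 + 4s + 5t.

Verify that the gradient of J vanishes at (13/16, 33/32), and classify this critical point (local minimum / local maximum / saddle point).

local maximum

∇J = (-10s + 4t + 4, 4s - 8t + 5); substituting (13/16, 33/32) gives ∇J = (0, 0), so (13/16, 33/32) is indeed a critical point.
The Hessian of J is constant: H = [[-10, 4], [4, -8]].
det(H) = (-10)·(-8) − 4² = 64.
det(H) > 0 and tr(H) = -18 < 0, so H is negative definite and the point is a local maximum.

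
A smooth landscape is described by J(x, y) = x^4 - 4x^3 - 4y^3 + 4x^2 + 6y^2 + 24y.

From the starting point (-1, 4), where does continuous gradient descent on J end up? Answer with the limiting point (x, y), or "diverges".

J is separable, so gradient descent decouples: x follows -∂J/∂x, y follows -∂J/∂y.
∂J/∂x = 4x(x - 2)(x - 1); at x=-1 this is -24, so x increases.
∂J/∂y = -12(y - 2)(y + 1); at y=4 this is -120, so y increases.
The y-coordinate has no critical point in that direction and runs off to infinity.

diverges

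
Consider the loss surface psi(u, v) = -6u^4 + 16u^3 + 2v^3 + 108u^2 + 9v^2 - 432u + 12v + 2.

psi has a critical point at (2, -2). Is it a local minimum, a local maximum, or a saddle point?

The mixed partial ∂²psi/∂u∂v is 0, so the Hessian at any point is diag(psi_uu, psi_vv) = diag(24(-3u^2 + 4u + 9), 6(2v + 3)).
At (2, -2): H = diag(120, -6).
The eigenvalues have opposite signs, so H is indefinite: a saddle point.

saddle point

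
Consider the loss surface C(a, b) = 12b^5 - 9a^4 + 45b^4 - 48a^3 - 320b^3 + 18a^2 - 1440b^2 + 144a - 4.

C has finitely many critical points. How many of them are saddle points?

6

C separates as a function of a plus a function of b, so ∇C=0 decouples.
∂C/∂a = -36(a - 1)(a + 1)(a + 4) = 0 at a ∈ {-4, -1, 1}; ∂C/∂b = 60b(b - 4)(b + 3)(b + 4) = 0 at b ∈ {-4, -3, 0, 4}.
The Hessian is diagonal: diag(C_aa, C_bb). Second derivatives: C_aa(-4)=-540, C_aa(-1)=216, C_aa(1)=-360; C_bb(-4)=-1920, C_bb(-3)=1260, C_bb(0)=-2880, C_bb(4)=13440.
Saddle points occur where the two diagonal entries have opposite signs: (-4, -3), (-4, 4), (-1, -4), (-1, 0), (1, -3), (1, 4). Count: 6.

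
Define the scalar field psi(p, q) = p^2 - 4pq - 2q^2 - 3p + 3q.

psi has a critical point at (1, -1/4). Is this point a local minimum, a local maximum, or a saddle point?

saddle point

The Hessian of psi is constant: H = [[2, -4], [-4, -4]].
det(H) = 2·(-4) − (-4)² = -24.
Since det(H) < 0, H is indefinite and the critical point is a saddle point.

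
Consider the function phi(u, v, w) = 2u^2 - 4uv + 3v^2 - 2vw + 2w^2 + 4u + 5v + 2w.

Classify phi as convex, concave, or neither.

phi is quadratic, so its Hessian is the constant matrix H = [[4, -4, 0], [-4, 6, -2], [0, -2, 4]].
Leading principal minors: 4, 8, 16.
All positive ⇒ H ≻ 0 ⇒ convex.

convex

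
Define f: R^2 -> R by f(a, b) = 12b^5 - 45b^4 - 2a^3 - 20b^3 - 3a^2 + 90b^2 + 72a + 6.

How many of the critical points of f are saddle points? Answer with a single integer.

4

f separates as a function of a plus a function of b, so ∇f=0 decouples.
∂f/∂a = -6(a - 3)(a + 4) = 0 at a ∈ {-4, 3}; ∂f/∂b = 60b(b - 3)(b - 1)(b + 1) = 0 at b ∈ {-1, 0, 1, 3}.
The Hessian is diagonal: diag(f_aa, f_bb). Second derivatives: f_aa(-4)=42, f_aa(3)=-42; f_bb(-1)=-480, f_bb(0)=180, f_bb(1)=-240, f_bb(3)=1440.
Saddle points occur where the two diagonal entries have opposite signs: (-4, -1), (-4, 1), (3, 0), (3, 3). Count: 4.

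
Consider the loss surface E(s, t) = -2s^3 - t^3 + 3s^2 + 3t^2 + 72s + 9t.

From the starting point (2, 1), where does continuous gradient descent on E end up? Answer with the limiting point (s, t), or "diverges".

(-3, -1)

E is separable, so gradient descent decouples: s follows -∂E/∂s, t follows -∂E/∂t.
∂E/∂s = -6(s - 4)(s + 3); at s=2 this is 60, so s decreases.
∂E/∂t = -3(t - 3)(t + 1); at t=1 this is 12, so t decreases.
s converges to its nearest critical value -3 (a local min of the s-part); t converges to -1. The iterate converges to (-3, -1).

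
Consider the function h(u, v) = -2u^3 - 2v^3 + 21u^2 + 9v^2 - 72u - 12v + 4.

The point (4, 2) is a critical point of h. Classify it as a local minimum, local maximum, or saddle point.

local maximum

The mixed partial ∂²h/∂u∂v is 0, so the Hessian at any point is diag(h_uu, h_vv) = diag(6(-2u + 7), 6(-2v + 3)).
At (4, 2): H = diag(-6, -6).
Both eigenvalues are negative, so H is negative definite: a local maximum.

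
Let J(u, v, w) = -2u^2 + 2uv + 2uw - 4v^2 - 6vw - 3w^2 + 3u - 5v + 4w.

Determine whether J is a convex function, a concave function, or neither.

J is quadratic, so its Hessian is the constant matrix H = [[-4, 2, 2], [2, -8, -6], [2, -6, -6]].
Leading principal minors: -4, 28, -40.
Signs alternate −, +, − ⇒ H ≺ 0 ⇒ concave.

concave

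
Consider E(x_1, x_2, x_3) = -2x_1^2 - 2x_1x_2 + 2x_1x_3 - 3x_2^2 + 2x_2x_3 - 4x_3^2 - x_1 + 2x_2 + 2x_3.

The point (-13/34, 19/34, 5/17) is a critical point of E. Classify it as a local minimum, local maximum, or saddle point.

The Hessian is constant: H = [[-4, -2, 2], [-2, -6, 2], [2, 2, -8]].
Leading principal minors: Δ₁ = -4, Δ₂ = 20, Δ₃ = -136.
The minors alternate sign starting negative (−, +, −), so H is negative definite: a local maximum.

local maximum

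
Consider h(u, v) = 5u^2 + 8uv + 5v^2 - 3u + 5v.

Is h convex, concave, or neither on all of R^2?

h is quadratic, so its Hessian is the constant matrix H = [[10, 8], [8, 10]].
det(H) = 36, tr(H) = 20.
det(H) > 0 and tr(H) > 0, so H is positive definite everywhere: convex.

convex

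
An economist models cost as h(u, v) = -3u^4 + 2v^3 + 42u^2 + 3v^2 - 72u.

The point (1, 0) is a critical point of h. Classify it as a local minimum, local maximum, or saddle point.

local minimum

The mixed partial ∂²h/∂u∂v is 0, so the Hessian at any point is diag(h_uu, h_vv) = diag(12(-3u^2 + 7), 6(2v + 1)).
At (1, 0): H = diag(48, 6).
Both eigenvalues are positive, so H is positive definite: a local minimum.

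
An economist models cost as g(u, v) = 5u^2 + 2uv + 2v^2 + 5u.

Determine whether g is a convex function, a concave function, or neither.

g is quadratic, so its Hessian is the constant matrix H = [[10, 2], [2, 4]].
det(H) = 36, tr(H) = 14.
det(H) > 0 and tr(H) > 0, so H is positive definite everywhere: convex.

convex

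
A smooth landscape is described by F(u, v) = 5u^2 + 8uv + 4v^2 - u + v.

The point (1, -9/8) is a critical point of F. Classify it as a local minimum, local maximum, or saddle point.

The Hessian of F is constant: H = [[10, 8], [8, 8]].
det(H) = 10·8 − 8² = 16.
det(H) > 0 and tr(H) = 18 > 0, so H is positive definite and the point is a local minimum.

local minimum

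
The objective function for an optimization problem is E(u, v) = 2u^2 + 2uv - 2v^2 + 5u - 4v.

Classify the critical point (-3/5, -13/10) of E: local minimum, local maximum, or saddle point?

saddle point

The Hessian of E is constant: H = [[4, 2], [2, -4]].
det(H) = 4·(-4) − 2² = -20.
Since det(H) < 0, H is indefinite and the critical point is a saddle point.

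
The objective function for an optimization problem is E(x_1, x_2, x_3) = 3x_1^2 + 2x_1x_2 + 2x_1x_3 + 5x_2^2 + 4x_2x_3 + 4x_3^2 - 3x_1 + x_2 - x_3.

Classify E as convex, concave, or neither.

E is quadratic, so its Hessian is the constant matrix H = [[6, 2, 2], [2, 10, 4], [2, 4, 8]].
Leading principal minors: 6, 56, 344.
All positive ⇒ H ≻ 0 ⇒ convex.

convex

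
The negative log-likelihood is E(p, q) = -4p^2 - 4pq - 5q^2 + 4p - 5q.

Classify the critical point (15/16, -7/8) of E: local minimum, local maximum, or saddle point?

The Hessian of E is constant: H = [[-8, -4], [-4, -10]].
det(H) = (-8)·(-10) − (-4)² = 64.
det(H) > 0 and tr(H) = -18 < 0, so H is negative definite and the point is a local maximum.

local maximum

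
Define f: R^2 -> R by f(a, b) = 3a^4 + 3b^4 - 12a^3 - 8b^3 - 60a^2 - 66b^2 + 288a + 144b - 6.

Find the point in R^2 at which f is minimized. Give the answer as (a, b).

(-3, -3)

f(a,b) separates as P(a) + Q(b) − 6, so its minimum is min P + min Q − 6.
P'(a) = 12(a - 4)(a - 2)(a + 3) vanishes at a ∈ {-3, 2, 4}; Q'(b) = 12(b - 4)(b - 1)(b + 3) vanishes at b ∈ {-3, 1, 4}.
Local minima of P (where P''>0): P(-3)=-837, P(4)=192. Local minima of Q: Q(-3)=-567, Q(4)=-224.
So the global minimum of f is P(-3) + Q(-3) − 6 = -837 − 567 − 6 = -1410, attained at (-3, -3).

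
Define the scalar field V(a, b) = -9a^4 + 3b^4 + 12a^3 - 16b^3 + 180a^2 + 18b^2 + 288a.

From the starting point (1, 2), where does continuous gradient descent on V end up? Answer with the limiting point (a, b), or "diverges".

(-1, 3)

V is separable, so gradient descent decouples: a follows -∂V/∂a, b follows -∂V/∂b.
∂V/∂a = -36(a - 4)(a + 1)(a + 2); at a=1 this is 648, so a decreases.
∂V/∂b = 12b(b - 3)(b - 1); at b=2 this is -24, so b increases.
a converges to its nearest critical value -1 (a local min of the a-part); b converges to 3. The iterate converges to (-1, 3).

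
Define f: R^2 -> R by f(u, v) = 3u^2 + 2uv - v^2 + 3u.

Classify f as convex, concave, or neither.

f is quadratic, so its Hessian is the constant matrix H = [[6, 2], [2, -2]].
det(H) = -16, tr(H) = 4.
det(H) < 0, so H is indefinite: neither convex nor concave.

neither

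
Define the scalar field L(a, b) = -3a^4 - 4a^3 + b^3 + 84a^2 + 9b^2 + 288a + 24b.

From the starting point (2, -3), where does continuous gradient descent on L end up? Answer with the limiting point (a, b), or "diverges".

(-2, -2)

L is separable, so gradient descent decouples: a follows -∂L/∂a, b follows -∂L/∂b.
∂L/∂a = -12(a - 4)(a + 2)(a + 3); at a=2 this is 480, so a decreases.
∂L/∂b = 3(b + 2)(b + 4); at b=-3 this is -3, so b increases.
a converges to its nearest critical value -2 (a local min of the a-part); b converges to -2. The iterate converges to (-2, -2).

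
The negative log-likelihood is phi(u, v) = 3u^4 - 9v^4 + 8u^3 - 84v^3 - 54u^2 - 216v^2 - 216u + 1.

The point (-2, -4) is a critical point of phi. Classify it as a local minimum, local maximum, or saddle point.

local maximum

The mixed partial ∂²phi/∂u∂v is 0, so the Hessian at any point is diag(phi_uu, phi_vv) = diag(12(3u^2 + 4u - 9), -36(3v^2 + 14v + 12)).
At (-2, -4): H = diag(-60, -144).
Both eigenvalues are negative, so H is negative definite: a local maximum.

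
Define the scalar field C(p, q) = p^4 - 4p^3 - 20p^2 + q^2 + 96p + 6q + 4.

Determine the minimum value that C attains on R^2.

-284

C(p,q) separates as A(p) + B(q) + 4, so its minimum is min A + min B + 4.
A'(p) = 4(p - 4)(p - 2)(p + 3) vanishes at p ∈ {-3, 2, 4}; B'(q) = 2q + 6 vanishes at q ∈ {-3}.
Local minima of A (where A''>0): A(-3)=-279, A(4)=64. Local minima of B: B(-3)=-9.
So the global minimum of C is A(-3) + B(-3) + 4 = -279 − 9 + 4 = -284, attained at (-3, -3).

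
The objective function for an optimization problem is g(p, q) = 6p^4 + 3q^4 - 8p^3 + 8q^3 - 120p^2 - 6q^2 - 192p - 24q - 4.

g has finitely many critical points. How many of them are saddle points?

4

g separates as a function of p plus a function of q, so ∇g=0 decouples.
∂g/∂p = 24(p - 4)(p + 1)(p + 2) = 0 at p ∈ {-2, -1, 4}; ∂g/∂q = 12(q - 1)(q + 1)(q + 2) = 0 at q ∈ {-2, -1, 1}.
The Hessian is diagonal: diag(g_pp, g_qq). Second derivatives: g_pp(-2)=144, g_pp(-1)=-120, g_pp(4)=720; g_qq(-2)=36, g_qq(-1)=-24, g_qq(1)=72.
Saddle points occur where the two diagonal entries have opposite signs: (-2, -1), (-1, -2), (-1, 1), (4, -1). Count: 4.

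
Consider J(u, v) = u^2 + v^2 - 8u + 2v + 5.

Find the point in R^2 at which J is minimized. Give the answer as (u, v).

J(u,v) separates as P(u) + Q(v) + 5, so its minimum is min P + min Q + 5.
P'(u) = 2u - 8 vanishes at u ∈ {4}; Q'(v) = 2v + 2 vanishes at v ∈ {-1}.
Local minima of P (where P''>0): P(4)=-16. Local minima of Q: Q(-1)=-1.
So the global minimum of J is P(4) + Q(-1) + 5 = -16 − 1 + 5 = -12, attained at (4, -1).

(4, -1)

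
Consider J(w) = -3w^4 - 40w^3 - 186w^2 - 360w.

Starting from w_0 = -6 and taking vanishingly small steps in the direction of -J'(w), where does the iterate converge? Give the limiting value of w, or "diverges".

diverges

J'(w) = -12(w + 2)(w + 3)(w + 5), so J'(-6) = 144.
Gradient descent moves in the -J' direction, i.e. w is decreasing.
There is no critical point below w=-6, and J' keeps the same sign, so the iterate runs off to −∞.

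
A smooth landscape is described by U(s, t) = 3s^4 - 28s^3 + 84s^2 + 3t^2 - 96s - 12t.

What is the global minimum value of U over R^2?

U(s,t) separates as P(s) + Q(t), so its minimum is min P + min Q.
P'(s) = 12(s - 4)(s - 2)(s - 1) vanishes at s ∈ {1, 2, 4}; Q'(t) = 6(t - 2) vanishes at t ∈ {2}.
Local minima of P (where P''>0): P(1)=-37, P(4)=-64. Local minima of Q: Q(2)=-12.
So the global minimum of U is P(4) + Q(2) = -64 − 12 = -76, attained at (4, 2).

-76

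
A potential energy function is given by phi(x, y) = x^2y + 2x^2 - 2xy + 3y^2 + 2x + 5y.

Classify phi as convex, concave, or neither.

The term x^2y is cubic, so the Hessian is not constant.
∂²phi/∂x² = 2y + 4, which takes both signs as y varies (negative for sufficiently negative y). A diagonal entry of the Hessian changing sign means the Hessian is neither positive- nor negative-semidefinite on all of R^2.

neither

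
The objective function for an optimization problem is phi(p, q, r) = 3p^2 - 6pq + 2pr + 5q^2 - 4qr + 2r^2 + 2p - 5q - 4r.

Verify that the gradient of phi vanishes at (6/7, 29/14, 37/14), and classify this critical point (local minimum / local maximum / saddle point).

∇phi = (6p - 6q + 2r + 2, -6p + 10q - 4r - 5, 2p - 4q + 4r - 4); substituting (6/7, 29/14, 37/14) gives ∇phi = (0, 0, 0), so (6/7, 29/14, 37/14) is indeed a critical point.
The Hessian is constant: H = [[6, -6, 2], [-6, 10, -4], [2, -4, 4]].
Leading principal minors: Δ₁ = 6, Δ₂ = 24, Δ₃ = 56.
All leading minors are positive, so H is positive definite: a local minimum.

local minimum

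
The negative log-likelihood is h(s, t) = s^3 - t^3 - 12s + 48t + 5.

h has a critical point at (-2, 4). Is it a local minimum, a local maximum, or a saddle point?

The mixed partial ∂²h/∂s∂t is 0, so the Hessian at any point is diag(h_ss, h_tt) = diag(6s, -6t).
At (-2, 4): H = diag(-12, -24).
Both eigenvalues are negative, so H is negative definite: a local maximum.

local maximum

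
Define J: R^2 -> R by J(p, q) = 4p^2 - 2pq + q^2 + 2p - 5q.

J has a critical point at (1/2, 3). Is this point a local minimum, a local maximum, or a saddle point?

local minimum

The Hessian of J is constant: H = [[8, -2], [-2, 2]].
det(H) = 8·2 − (-2)² = 12.
det(H) > 0 and tr(H) = 10 > 0, so H is positive definite and the point is a local minimum.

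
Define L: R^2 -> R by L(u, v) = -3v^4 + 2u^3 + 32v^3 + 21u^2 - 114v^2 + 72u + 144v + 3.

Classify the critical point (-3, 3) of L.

local minimum

The mixed partial ∂²L/∂u∂v is 0, so the Hessian at any point is diag(L_uu, L_vv) = diag(6(2u + 7), 12(-3v^2 + 16v - 19)).
At (-3, 3): H = diag(6, 24).
Both eigenvalues are positive, so H is positive definite: a local minimum.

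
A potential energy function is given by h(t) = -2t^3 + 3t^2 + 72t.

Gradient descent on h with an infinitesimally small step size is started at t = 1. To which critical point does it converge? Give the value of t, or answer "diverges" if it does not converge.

h'(t) = -6(t - 4)(t + 3), so h'(1) = 72.
Gradient descent moves in the -h' direction, i.e. t is decreasing.
The nearest critical point in that direction is t = -3, where h'' = 42 > 0 (a local minimum). The iterate converges there.

-3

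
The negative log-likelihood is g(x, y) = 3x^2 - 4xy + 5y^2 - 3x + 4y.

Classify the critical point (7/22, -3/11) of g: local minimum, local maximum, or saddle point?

The Hessian of g is constant: H = [[6, -4], [-4, 10]].
det(H) = 6·10 − (-4)² = 44.
det(H) > 0 and tr(H) = 16 > 0, so H is positive definite and the point is a local minimum.

local minimum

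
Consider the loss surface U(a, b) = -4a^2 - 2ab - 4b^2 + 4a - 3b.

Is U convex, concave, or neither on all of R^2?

concave

U is quadratic, so its Hessian is the constant matrix H = [[-8, -2], [-2, -8]].
det(H) = 60, tr(H) = -16.
det(H) > 0 and tr(H) < 0, so H is negative definite everywhere: concave.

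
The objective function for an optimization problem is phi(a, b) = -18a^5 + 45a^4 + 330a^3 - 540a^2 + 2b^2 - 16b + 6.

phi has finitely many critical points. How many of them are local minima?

2

phi separates as a function of a plus a function of b, so ∇phi=0 decouples.
∂phi/∂a = -90a(a - 4)(a - 1)(a + 3) = 0 at a ∈ {-3, 0, 1, 4}; ∂phi/∂b = 4(b - 4) = 0 at b ∈ {4}.
The Hessian is diagonal: diag(phi_aa, phi_bb). Second derivatives: phi_aa(-3)=7560, phi_aa(0)=-1080, phi_aa(1)=1080, phi_aa(4)=-7560; phi_bb(4)=4.
Local minima occur where both diagonal entries positive: (-3, 4), (1, 4). Count: 2.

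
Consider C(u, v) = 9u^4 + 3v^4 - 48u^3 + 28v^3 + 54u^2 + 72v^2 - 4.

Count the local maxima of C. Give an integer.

C separates as a function of u plus a function of v, so ∇C=0 decouples.
∂C/∂u = 36u(u - 3)(u - 1) = 0 at u ∈ {0, 1, 3}; ∂C/∂v = 12v(v + 3)(v + 4) = 0 at v ∈ {-4, -3, 0}.
The Hessian is diagonal: diag(C_uu, C_vv). Second derivatives: C_uu(0)=108, C_uu(1)=-72, C_uu(3)=216; C_vv(-4)=48, C_vv(-3)=-36, C_vv(0)=144.
Local maxima occur where both diagonal entries negative: (1, -3). Count: 1.

1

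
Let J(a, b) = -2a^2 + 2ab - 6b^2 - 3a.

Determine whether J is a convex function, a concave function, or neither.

J is quadratic, so its Hessian is the constant matrix H = [[-4, 2], [2, -12]].
det(H) = 44, tr(H) = -16.
det(H) > 0 and tr(H) < 0, so H is negative definite everywhere: concave.

concave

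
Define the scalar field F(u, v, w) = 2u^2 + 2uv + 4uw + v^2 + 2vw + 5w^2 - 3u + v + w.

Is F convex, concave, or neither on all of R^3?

convex

F is quadratic, so its Hessian is the constant matrix H = [[4, 2, 4], [2, 2, 2], [4, 2, 10]].
Leading principal minors: 4, 4, 24.
All positive ⇒ H ≻ 0 ⇒ convex.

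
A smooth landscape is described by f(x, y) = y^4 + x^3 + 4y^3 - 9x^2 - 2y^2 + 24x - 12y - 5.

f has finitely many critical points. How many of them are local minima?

f separates as a function of x plus a function of y, so ∇f=0 decouples.
∂f/∂x = 3(x - 4)(x - 2) = 0 at x ∈ {2, 4}; ∂f/∂y = 4(y - 1)(y + 1)(y + 3) = 0 at y ∈ {-3, -1, 1}.
The Hessian is diagonal: diag(f_xx, f_yy). Second derivatives: f_xx(2)=-6, f_xx(4)=6; f_yy(-3)=32, f_yy(-1)=-16, f_yy(1)=32.
Local minima occur where both diagonal entries positive: (4, -3), (4, 1). Count: 2.

2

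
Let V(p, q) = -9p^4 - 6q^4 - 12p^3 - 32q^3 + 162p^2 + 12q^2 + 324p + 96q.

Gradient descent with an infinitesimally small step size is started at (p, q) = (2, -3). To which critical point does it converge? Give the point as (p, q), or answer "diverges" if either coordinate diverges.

(-1, -1)

V is separable, so gradient descent decouples: p follows -∂V/∂p, q follows -∂V/∂q.
∂V/∂p = -36(p - 3)(p + 1)(p + 3); at p=2 this is 540, so p decreases.
∂V/∂q = -24(q - 1)(q + 1)(q + 4); at q=-3 this is -192, so q increases.
p converges to its nearest critical value -1 (a local min of the p-part); q converges to -1. The iterate converges to (-1, -1).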